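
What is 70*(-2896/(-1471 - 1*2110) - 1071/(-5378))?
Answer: 679347865/9629309 ≈ 70.550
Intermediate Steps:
70*(-2896/(-1471 - 1*2110) - 1071/(-5378)) = 70*(-2896/(-1471 - 2110) - 1071*(-1/5378)) = 70*(-2896/(-3581) + 1071/5378) = 70*(-2896*(-1/3581) + 1071/5378) = 70*(2896/3581 + 1071/5378) = 70*(19409939/19258618) = 679347865/9629309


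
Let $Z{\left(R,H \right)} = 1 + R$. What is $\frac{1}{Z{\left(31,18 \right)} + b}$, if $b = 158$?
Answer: $\frac{1}{190} \approx 0.0052632$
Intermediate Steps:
$\frac{1}{Z{\left(31,18 \right)} + b} = \frac{1}{\left(1 + 31\right) + 158} = \frac{1}{32 + 158} = \frac{1}{190}$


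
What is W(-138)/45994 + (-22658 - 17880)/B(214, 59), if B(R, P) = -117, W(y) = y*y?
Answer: 71797420/206973 ≈ 346.89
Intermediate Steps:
W(y) = y²
W(-138)/45994 + (-22658 - 17880)/B(214, 59) = (-138)²/45994 + (-22658 - 17880)/(-117) = 19044*(1/45994) - 40538*(-1/117) = 9522/22997 + 40538/117 = 71797420/206973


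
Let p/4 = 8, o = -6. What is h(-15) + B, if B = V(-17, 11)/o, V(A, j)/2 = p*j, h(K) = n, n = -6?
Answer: -370/3 ≈ -123.33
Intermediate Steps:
h(K) = -6
p = 32 (p = 4*8 = 32)
V(A, j) = 64*j (V(A, j) = 2*(32*j) = 64*j)
B = -352/3 (B = (64*11)/(-6) = 704*(-⅙) = -352/3 ≈ -117.33)
h(-15) + B = -6 - 352/3 = -370/3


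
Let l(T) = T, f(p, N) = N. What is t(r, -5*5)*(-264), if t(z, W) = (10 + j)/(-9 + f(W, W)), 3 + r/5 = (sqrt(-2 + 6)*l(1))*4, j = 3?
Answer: 1716/17 ≈ 100.94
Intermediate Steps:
r = 25 (r = -15 + 5*((sqrt(-2 + 6)*1)*4) = -15 + 5*((sqrt(4)*1)*4) = -15 + 5*((2*1)*4) = -15 + 5*(2*4) = -15 + 5*8 = -15 + 40 = 25)
t(z, W) = 13/(-9 + W) (t(z, W) = (10 + 3)/(-9 + W) = 13/(-9 + W))
t(r, -5*5)*(-264) = (13/(-9 - 5*5))*(-264) = (13/(-9 - 25))*(-264) = (13/(-34))*(-264) = (13*(-1/34))*(-264) = -13/34*(-264) = 1716/17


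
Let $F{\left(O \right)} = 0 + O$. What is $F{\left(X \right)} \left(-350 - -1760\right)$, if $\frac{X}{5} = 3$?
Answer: $21150$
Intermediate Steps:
$X = 15$ ($X = 5 \cdot 3 = 15$)
$F{\left(O \right)} = O$
$F{\left(X \right)} \left(-350 - -1760\right) = 15 \left(-350 - -1760\right) = 15 \left(-350 + 1760\right) = 15 \cdot 1410 = 21150$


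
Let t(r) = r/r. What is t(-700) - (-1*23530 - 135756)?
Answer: 159287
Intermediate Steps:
t(r) = 1
t(-700) - (-1*23530 - 135756) = 1 - (-1*23530 - 135756) = 1 - (-23530 - 135756) = 1 - 1*(-159286) = 1 + 159286 = 159287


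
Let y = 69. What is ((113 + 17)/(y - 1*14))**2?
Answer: 676/121 ≈ 5.5868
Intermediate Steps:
((113 + 17)/(y - 1*14))**2 = ((113 + 17)/(69 - 1*14))**2 = (130/(69 - 14))**2 = (130/55)**2 = (130*(1/55))**2 = (26/11)**2 = 676/121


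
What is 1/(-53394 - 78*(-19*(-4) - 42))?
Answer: -1/56046 ≈ -1.7842e-5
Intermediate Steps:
1/(-53394 - 78*(-19*(-4) - 42)) = 1/(-53394 - 78*(76 - 42)) = 1/(-53394 - 78*34) = 1/(-53394 - 2652) = 1/(-56046) = -1/56046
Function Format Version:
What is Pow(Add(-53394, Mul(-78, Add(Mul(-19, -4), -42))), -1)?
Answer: Rational(-1, 56046) ≈ -1.7842e-5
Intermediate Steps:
Pow(Add(-53394, Mul(-78, Add(Mul(-19, -4), -42))), -1) = Pow(Add(-53394, Mul(-78, Add(76, -42))), -1) = Pow(Add(-53394, Mul(-78, 34)), -1) = Pow(Add(-53394, -2652), -1) = Pow(-56046, -1) = Rational(-1, 56046)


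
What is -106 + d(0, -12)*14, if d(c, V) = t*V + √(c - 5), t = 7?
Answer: -1282 + 14*I*√5 ≈ -1282.0 + 31.305*I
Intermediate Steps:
d(c, V) = √(-5 + c) + 7*V (d(c, V) = 7*V + √(c - 5) = 7*V + √(-5 + c) = √(-5 + c) + 7*V)
-106 + d(0, -12)*14 = -106 + (√(-5 + 0) + 7*(-12))*14 = -106 + (√(-5) - 84)*14 = -106 + (I*√5 - 84)*14 = -106 + (-84 + I*√5)*14 = -106 + (-1176 + 14*I*√5) = -1282 + 14*I*√5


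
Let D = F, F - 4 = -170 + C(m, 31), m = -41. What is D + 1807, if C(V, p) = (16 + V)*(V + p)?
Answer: 1891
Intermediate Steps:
F = 84 (F = 4 + (-170 + ((-41)**2 + 16*(-41) + 16*31 - 41*31)) = 4 + (-170 + (1681 - 656 + 496 - 1271)) = 4 + (-170 + 250) = 4 + 80 = 84)
D = 84
D + 1807 = 84 + 1807 = 1891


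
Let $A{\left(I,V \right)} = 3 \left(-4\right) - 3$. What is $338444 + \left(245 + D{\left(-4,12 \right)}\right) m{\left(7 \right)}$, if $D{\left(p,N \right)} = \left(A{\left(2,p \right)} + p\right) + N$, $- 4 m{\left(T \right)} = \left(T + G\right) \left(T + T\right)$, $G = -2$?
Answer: $334279$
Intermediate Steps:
$m{\left(T \right)} = - \frac{T \left(-2 + T\right)}{2}$ ($m{\left(T \right)} = - \frac{\left(T - 2\right) \left(T + T\right)}{4} = - \frac{\left(-2 + T\right) 2 T}{4} = - \frac{2 T \left(-2 + T\right)}{4} = - \frac{T \left(-2 + T\right)}{2}$)
$A{\left(I,V \right)} = -15$ ($A{\left(I,V \right)} = -12 - 3 = -15$)
$D{\left(p,N \right)} = -15 + N + p$ ($D{\left(p,N \right)} = \left(-15 + p\right) + N = -15 + N + p$)
$338444 + \left(245 + D{\left(-4,12 \right)}\right) m{\left(7 \right)} = 338444 + \left(245 - 7\right) \frac{1}{2} \cdot 7 \left(2 - 7\right) = 338444 + 238 \cdot \frac{1}{2} \cdot 7 \left(-5\right) = 338444 + 238 \left(- \frac{35}{2}\right) = 338444 - 4165 = 334279$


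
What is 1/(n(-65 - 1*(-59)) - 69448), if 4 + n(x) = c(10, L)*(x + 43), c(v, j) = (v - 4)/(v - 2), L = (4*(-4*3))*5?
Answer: -4/277697 ≈ -1.4404e-5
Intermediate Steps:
L = -240 (L = (4*(-12))*5 = -48*5 = -240)
c(v, j) = (-4 + v)/(-2 + v)
n(x) = 113/4 + 3*x/4 (n(x) = -4 + ((-4 + 10)/(-2 + 10))*(x + 43) = -4 + (6/8)*(43 + x) = -4 + ((1/8)*6)*(43 + x) = -4 + 3*(43 + x)/4 = -4 + (129/4 + 3*x/4) = 113/4 + 3*x/4)
1/(n(-65 - 1*(-59)) - 69448) = 1/((113/4 + 3*(-65 - 1*(-59))/4) - 69448) = 1/((113/4 + 3*(-65 + 59)/4) - 69448) = 1/((113/4 + (3/4)*(-6)) - 69448) = 1/((113/4 - 9/2) - 69448) = 1/(95/4 - 69448) = 1/(-277697/4) = -4/277697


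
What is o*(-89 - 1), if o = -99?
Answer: 8910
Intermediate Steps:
o*(-89 - 1) = -99*(-89 - 1) = -99*(-90) = 8910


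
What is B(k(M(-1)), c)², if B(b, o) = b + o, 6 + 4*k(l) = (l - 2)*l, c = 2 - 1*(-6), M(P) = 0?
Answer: 169/4 ≈ 42.250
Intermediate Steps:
c = 8 (c = 2 + 6 = 8)
k(l) = -3/2 + l*(-2 + l)/4 (k(l) = -3/2 + ((l - 2)*l)/4 = -3/2 + ((-2 + l)*l)/4 = -3/2 + (l*(-2 + l))/4 = -3/2 + l*(-2 + l)/4)
B(k(M(-1)), c)² = ((-3/2 - ½*0 + (¼)*0²) + 8)² = ((-3/2 + 0 + (¼)*0) + 8)² = ((-3/2 + 0 + 0) + 8)² = (-3/2 + 8)² = (13/2)² = 169/4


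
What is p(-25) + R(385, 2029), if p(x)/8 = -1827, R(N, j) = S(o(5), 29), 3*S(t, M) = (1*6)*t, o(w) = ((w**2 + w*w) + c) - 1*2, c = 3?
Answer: -14514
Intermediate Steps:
o(w) = 1 + 2*w**2 (o(w) = ((w**2 + w*w) + 3) - 1*2 = ((w**2 + w**2) + 3) - 2 = (2*w**2 + 3) - 2 = (3 + 2*w**2) - 2 = 1 + 2*w**2)
S(t, M) = 2*t (S(t, M) = ((1*6)*t)/3 = (6*t)/3 = 2*t)
R(N, j) = 102 (R(N, j) = 2*(1 + 2*5**2) = 2*(1 + 2*25) = 2*(1 + 50) = 2*51 = 102)
p(x) = -14616 (p(x) = 8*(-1827) = -14616)
p(-25) + R(385, 2029) = -14616 + 102 = -14514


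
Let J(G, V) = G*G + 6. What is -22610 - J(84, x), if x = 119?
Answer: -29672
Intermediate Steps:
J(G, V) = 6 + G**2 (J(G, V) = G**2 + 6 = 6 + G**2)
-22610 - J(84, x) = -22610 - (6 + 84**2) = -22610 - (6 + 7056) = -22610 - 1*7062 = -22610 - 7062 = -29672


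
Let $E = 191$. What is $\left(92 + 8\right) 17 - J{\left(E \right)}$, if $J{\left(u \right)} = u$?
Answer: $1509$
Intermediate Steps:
$\left(92 + 8\right) 17 - J{\left(E \right)} = \left(92 + 8\right) 17 - 191 = 100 \cdot 17 - 191 = 1700 - 191 = 1509$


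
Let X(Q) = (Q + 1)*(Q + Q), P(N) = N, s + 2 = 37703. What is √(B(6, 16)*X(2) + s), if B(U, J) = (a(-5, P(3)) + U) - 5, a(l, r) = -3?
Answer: √37677 ≈ 194.11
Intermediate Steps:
s = 37701 (s = -2 + 37703 = 37701)
X(Q) = 2*Q*(1 + Q) (X(Q) = (1 + Q)*(2*Q) = 2*Q*(1 + Q))
B(U, J) = -8 + U (B(U, J) = (-3 + U) - 5 = -8 + U)
√(B(6, 16)*X(2) + s) = √((-8 + 6)*(2*2*(1 + 2)) + 37701) = √(-4*2*3 + 37701) = √(-2*12 + 37701) = √(-24 + 37701) = √37677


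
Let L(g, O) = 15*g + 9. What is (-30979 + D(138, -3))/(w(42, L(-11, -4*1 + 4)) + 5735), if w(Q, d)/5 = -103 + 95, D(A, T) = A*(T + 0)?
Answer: -31393/5695 ≈ -5.5124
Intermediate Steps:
D(A, T) = A*T
L(g, O) = 9 + 15*g
w(Q, d) = -40 (w(Q, d) = 5*(-103 + 95) = 5*(-8) = -40)
(-30979 + D(138, -3))/(w(42, L(-11, -4*1 + 4)) + 5735) = (-30979 + 138*(-3))/(-40 + 5735) = (-30979 - 414)/5695 = -31393*1/5695 = -31393/5695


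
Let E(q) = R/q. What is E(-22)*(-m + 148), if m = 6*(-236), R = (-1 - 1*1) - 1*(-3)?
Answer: -782/11 ≈ -71.091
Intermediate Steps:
R = 1 (R = (-1 - 1) + 3 = -2 + 3 = 1)
m = -1416
E(q) = 1/q
E(-22)*(-m + 148) = (-1*(-1416) + 148)/(-22) = -(1416 + 148)/22 = -1/22*1564 = -782/11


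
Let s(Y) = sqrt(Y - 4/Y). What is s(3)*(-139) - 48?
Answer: -48 - 139*sqrt(15)/3 ≈ -227.45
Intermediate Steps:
s(3)*(-139) - 48 = sqrt(3 - 4/3)*(-139) - 48 = sqrt(5/3)*(-139) - 48 = (sqrt(15)/3)*(-139) - 48 = -139*sqrt(15)/3 - 48 = -48 - 139*sqrt(15)/3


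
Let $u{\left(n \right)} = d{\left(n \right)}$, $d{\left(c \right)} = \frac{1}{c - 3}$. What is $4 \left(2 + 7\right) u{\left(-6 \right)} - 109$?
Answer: $-113$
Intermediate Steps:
$d{\left(c \right)} = \frac{1}{-3 + c}$
$u{\left(n \right)} = \frac{1}{-3 + n}$
$4 \left(2 + 7\right) u{\left(-6 \right)} - 109 = \frac{4 \left(2 + 7\right)}{-3 - 6} - 109 = \frac{4 \cdot 9}{-9} - 109 = 36 \left(- \frac{1}{9}\right) - 109 = -4 - 109 = -113$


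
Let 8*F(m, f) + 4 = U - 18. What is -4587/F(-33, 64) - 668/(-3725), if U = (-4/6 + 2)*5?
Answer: 205054264/85675 ≈ 2393.4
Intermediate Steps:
U = 20/3 (U = (-4*1/6 + 2)*5 = (-2/3 + 2)*5 = (4/3)*5 = 20/3 ≈ 6.6667)
F(m, f) = -23/12 (F(m, f) = -1/2 + (20/3 - 18)/8 = -1/2 + (1/8)*(-34/3) = -1/2 - 17/12 = -23/12)
-4587/F(-33, 64) - 668/(-3725) = -4587/(-23/12) - 668/(-3725) = -4587*(-12/23) - 668*(-1/3725) = 55044/23 + 668/3725 = 205054264/85675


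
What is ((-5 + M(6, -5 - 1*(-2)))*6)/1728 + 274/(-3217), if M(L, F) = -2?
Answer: -101431/926496 ≈ -0.10948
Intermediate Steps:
((-5 + M(6, -5 - 1*(-2)))*6)/1728 + 274/(-3217) = ((-5 - 2)*6)/1728 + 274/(-3217) = -7*6*(1/1728) + 274*(-1/3217) = -42*1/1728 - 274/3217 = -7/288 - 274/3217 = -101431/926496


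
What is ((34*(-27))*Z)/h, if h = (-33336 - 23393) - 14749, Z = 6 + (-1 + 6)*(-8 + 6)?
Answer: -204/3971 ≈ -0.051372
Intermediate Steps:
Z = -4 (Z = 6 + 5*(-2) = 6 - 10 = -4)
h = -71478 (h = -56729 - 14749 = -71478)
((34*(-27))*Z)/h = ((34*(-27))*(-4))/(-71478) = -918*(-4)*(-1/71478) = 3672*(-1/71478) = -204/3971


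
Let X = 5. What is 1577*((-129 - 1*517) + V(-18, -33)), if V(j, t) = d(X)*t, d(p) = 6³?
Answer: -12259598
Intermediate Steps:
d(p) = 216
V(j, t) = 216*t
1577*((-129 - 1*517) + V(-18, -33)) = 1577*((-129 - 1*517) + 216*(-33)) = 1577*((-129 - 517) - 7128) = 1577*(-646 - 7128) = 1577*(-7774) = -12259598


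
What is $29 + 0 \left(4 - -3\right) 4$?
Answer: $29$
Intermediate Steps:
$29 + 0 \left(4 - -3\right) 4 = 29 + 0 \left(4 + 3\right) 4 = 29 + 0 \cdot 7 \cdot 4 = 29 + 0 \cdot 4 = 29 + 0 = 29$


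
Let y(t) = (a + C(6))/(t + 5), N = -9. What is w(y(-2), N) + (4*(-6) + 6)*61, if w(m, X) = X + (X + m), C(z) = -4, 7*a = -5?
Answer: -7823/7 ≈ -1117.6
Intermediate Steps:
a = -5/7 (a = (⅐)*(-5) = -5/7 ≈ -0.71429)
y(t) = -33/(7*(5 + t)) (y(t) = (-5/7 - 4)/(t + 5) = -33/(7*(5 + t)))
w(m, X) = m + 2*X
w(y(-2), N) + (4*(-6) + 6)*61 = (-33/(35 + 7*(-2)) + 2*(-9)) + (4*(-6) + 6)*61 = (-33/(35 - 14) - 18) + (-24 + 6)*61 = (-33/21 - 18) - 18*61 = (-33*1/21 - 18) - 1098 = (-11/7 - 18) - 1098 = -137/7 - 1098 = -7823/7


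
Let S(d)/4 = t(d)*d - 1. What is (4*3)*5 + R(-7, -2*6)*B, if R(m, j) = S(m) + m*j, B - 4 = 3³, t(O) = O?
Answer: 8616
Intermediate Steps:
B = 31 (B = 4 + 3³ = 4 + 27 = 31)
S(d) = -4 + 4*d² (S(d) = 4*(d*d - 1) = 4*(d² - 1) = 4*(-1 + d²) = -4 + 4*d²)
R(m, j) = -4 + 4*m² + j*m (R(m, j) = (-4 + 4*m²) + m*j = (-4 + 4*m²) + j*m = -4 + 4*m² + j*m)
(4*3)*5 + R(-7, -2*6)*B = (4*3)*5 + (-4 + 4*(-7)² - 2*6*(-7))*31 = 12*5 + (-4 + 4*49 - 12*(-7))*31 = 60 + (-4 + 196 + 84)*31 = 60 + 276*31 = 60 + 8556 = 8616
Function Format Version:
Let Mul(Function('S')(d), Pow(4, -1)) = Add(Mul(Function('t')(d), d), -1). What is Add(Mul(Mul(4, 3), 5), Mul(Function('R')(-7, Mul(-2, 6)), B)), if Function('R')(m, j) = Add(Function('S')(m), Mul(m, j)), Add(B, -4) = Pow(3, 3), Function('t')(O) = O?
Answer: 8616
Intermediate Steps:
B = 31 (B = Add(4, Pow(3, 3)) = Add(4, 27) = 31)
Function('S')(d) = Add(-4, Mul(4, Pow(d, 2))) (Function('S')(d) = Mul(4, Add(Mul(d, d), -1)) = Mul(4, Add(Pow(d, 2), -1)) = Mul(4, Add(-1, Pow(d, 2))) = Add(-4, Mul(4, Pow(d, 2))))
Function('R')(m, j) = Add(-4, Mul(4, Pow(m, 2)), Mul(j, m)) (Function('R')(m, j) = Add(Add(-4, Mul(4, Pow(m, 2))), Mul(m, j)) = Add(Add(-4, Mul(4, Pow(m, 2))), Mul(j, m)) = Add(-4, Mul(4, Pow(m, 2)), Mul(j, m)))
Add(Mul(Mul(4, 3), 5), Mul(Function('R')(-7, Mul(-2, 6)), B)) = Add(Mul(Mul(4, 3), 5), Mul(Add(-4, Mul(4, Pow(-7, 2)), Mul(Mul(-2, 6), -7)), 31)) = Add(Mul(12, 5), Mul(Add(-4, Mul(4, 49), Mul(-12, -7)), 31)) = Add(60, Mul(Add(-4, 196, 84), 31)) = Add(60, Mul(276, 31)) = Add(60, 8556) = 8616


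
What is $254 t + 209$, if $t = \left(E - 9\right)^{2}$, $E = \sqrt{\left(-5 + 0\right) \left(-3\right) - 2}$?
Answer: $24085 - 4572 \sqrt{13} \approx 7600.4$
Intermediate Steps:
$E = \sqrt{13}$ ($E = \sqrt{\left(-5\right) \left(-3\right) - 2} = \sqrt{15 - 2} = \sqrt{13} \approx 3.6056$)
$t = \left(-9 + \sqrt{13}\right)^{2}$ ($t = \left(\sqrt{13} - 9\right)^{2} = \left(-9 + \sqrt{13}\right)^{2} \approx 29.1$)
$254 t + 209 = 254 \left(9 - \sqrt{13}\right)^{2} + 209 = 209 + 254 \left(9 - \sqrt{13}\right)^{2}$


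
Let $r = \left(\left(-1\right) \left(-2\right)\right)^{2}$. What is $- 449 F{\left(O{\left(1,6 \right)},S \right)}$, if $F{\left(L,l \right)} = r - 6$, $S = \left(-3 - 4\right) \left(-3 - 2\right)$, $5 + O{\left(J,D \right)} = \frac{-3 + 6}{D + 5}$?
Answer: $898$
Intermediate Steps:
$O{\left(J,D \right)} = -5 + \frac{3}{5 + D}$ ($O{\left(J,D \right)} = -5 + \frac{-3 + 6}{D + 5} = -5 + \frac{3}{5 + D}$)
$r = 4$ ($r = 2^{2} = 4$)
$S = 35$ ($S = \left(-7\right) \left(-5\right) = 35$)
$F{\left(L,l \right)} = -2$ ($F{\left(L,l \right)} = 4 - 6 = -2$)
$- 449 F{\left(O{\left(1,6 \right)},S \right)} = \left(-449\right) \left(-2\right) = 898$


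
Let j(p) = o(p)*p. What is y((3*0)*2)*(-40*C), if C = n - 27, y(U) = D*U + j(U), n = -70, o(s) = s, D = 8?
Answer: 0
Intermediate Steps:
j(p) = p² (j(p) = p*p = p²)
y(U) = U² + 8*U (y(U) = 8*U + U² = U² + 8*U)
C = -97 (C = -70 - 27 = -97)
y((3*0)*2)*(-40*C) = (((3*0)*2)*(8 + (3*0)*2))*(-40*(-97)) = ((0*2)*(8 + 0*2))*3880 = (0*(8 + 0))*3880 = (0*8)*3880 = 0*3880 = 0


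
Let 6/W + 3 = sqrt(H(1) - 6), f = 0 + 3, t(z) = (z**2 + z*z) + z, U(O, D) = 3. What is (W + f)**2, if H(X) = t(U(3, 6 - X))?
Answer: (6 + sqrt(15))**2 ≈ 97.476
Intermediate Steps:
t(z) = z + 2*z**2 (t(z) = (z**2 + z**2) + z = 2*z**2 + z = z + 2*z**2)
f = 3
H(X) = 21 (H(X) = 3*(1 + 2*3) = 3*(1 + 6) = 3*7 = 21)
W = 6/(-3 + sqrt(15)) (W = 6/(-3 + sqrt(21 - 6)) = 6/(-3 + sqrt(15)) ≈ 6.8730)
(W + f)**2 = ((3 + sqrt(15)) + 3)**2 = (6 + sqrt(15))**2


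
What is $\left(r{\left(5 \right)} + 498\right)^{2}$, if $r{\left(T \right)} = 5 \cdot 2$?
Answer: $258064$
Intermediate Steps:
$r{\left(T \right)} = 10$
$\left(r{\left(5 \right)} + 498\right)^{2} = \left(10 + 498\right)^{2} = 508^{2} = 258064$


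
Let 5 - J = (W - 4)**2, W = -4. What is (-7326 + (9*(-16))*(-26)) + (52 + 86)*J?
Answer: -11724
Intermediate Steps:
J = -59 (J = 5 - (-4 - 4)**2 = 5 - 1*(-8)**2 = 5 - 1*64 = 5 - 64 = -59)
(-7326 + (9*(-16))*(-26)) + (52 + 86)*J = (-7326 + (9*(-16))*(-26)) + (52 + 86)*(-59) = (-7326 - 144*(-26)) + 138*(-59) = (-7326 + 3744) - 8142 = -3582 - 8142 = -11724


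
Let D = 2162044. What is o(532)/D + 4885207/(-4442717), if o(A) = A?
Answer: -2639917239416/2401337408387 ≈ -1.0994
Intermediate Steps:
o(532)/D + 4885207/(-4442717) = 532/2162044 + 4885207/(-4442717) = 532*(1/2162044) + 4885207*(-1/4442717) = 133/540511 - 4885207/4442717 = -2639917239416/2401337408387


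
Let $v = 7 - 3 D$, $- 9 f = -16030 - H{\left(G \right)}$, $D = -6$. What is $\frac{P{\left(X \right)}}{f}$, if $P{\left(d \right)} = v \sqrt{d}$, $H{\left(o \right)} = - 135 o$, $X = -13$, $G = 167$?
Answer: $- \frac{45 i \sqrt{13}}{1303} \approx - 0.12452 i$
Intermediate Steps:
$f = - \frac{6515}{9}$ ($f = - \frac{-16030 - \left(-135\right) 167}{9} = - \frac{-16030 - -22545}{9} = - \frac{-16030 + 22545}{9} = \left(- \frac{1}{9}\right) 6515 = - \frac{6515}{9} \approx -723.89$)
$v = 25$ ($v = 7 - -18 = 7 + 18 = 25$)
$P{\left(d \right)} = 25 \sqrt{d}$
$\frac{P{\left(X \right)}}{f} = \frac{25 \sqrt{-13}}{- \frac{6515}{9}} = 25 i \sqrt{13} \left(- \frac{9}{6515}\right) = - \frac{45 i \sqrt{13}}{1303}$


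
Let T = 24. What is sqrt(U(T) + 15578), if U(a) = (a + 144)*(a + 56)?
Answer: sqrt(29018) ≈ 170.35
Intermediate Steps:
U(a) = (56 + a)*(144 + a) (U(a) = (144 + a)*(56 + a) = (56 + a)*(144 + a))
sqrt(U(T) + 15578) = sqrt((8064 + 24**2 + 200*24) + 15578) = sqrt((8064 + 576 + 4800) + 15578) = sqrt(13440 + 15578) = sqrt(29018)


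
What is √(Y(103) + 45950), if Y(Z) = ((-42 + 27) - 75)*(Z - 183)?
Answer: 5*√2126 ≈ 230.54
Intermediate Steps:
Y(Z) = 16470 - 90*Z (Y(Z) = (-15 - 75)*(-183 + Z) = -90*(-183 + Z) = 16470 - 90*Z)
√(Y(103) + 45950) = √((16470 - 90*103) + 45950) = √((16470 - 9270) + 45950) = √(7200 + 45950) = √53150 = 5*√2126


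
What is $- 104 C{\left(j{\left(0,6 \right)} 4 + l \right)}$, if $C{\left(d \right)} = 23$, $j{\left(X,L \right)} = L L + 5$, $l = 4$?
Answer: $-2392$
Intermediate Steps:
$j{\left(X,L \right)} = 5 + L^{2}$ ($j{\left(X,L \right)} = L^{2} + 5 = 5 + L^{2}$)
$- 104 C{\left(j{\left(0,6 \right)} 4 + l \right)} = \left(-104\right) 23 = -2392$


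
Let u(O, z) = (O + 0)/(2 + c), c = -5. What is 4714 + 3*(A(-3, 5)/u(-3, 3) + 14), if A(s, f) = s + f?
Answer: 4762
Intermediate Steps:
A(s, f) = f + s
u(O, z) = -O/3 (u(O, z) = (O + 0)/(2 - 5) = O/(-3) = O*(-⅓) = -O/3)
4714 + 3*(A(-3, 5)/u(-3, 3) + 14) = 4714 + 3*((5 - 3)/((-⅓*(-3))) + 14) = 4714 + 3*(2/1 + 14) = 4714 + 3*(2*1 + 14) = 4714 + 3*(2 + 14) = 4714 + 3*16 = 4714 + 48 = 4762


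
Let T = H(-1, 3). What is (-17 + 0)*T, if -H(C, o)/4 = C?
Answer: -68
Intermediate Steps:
H(C, o) = -4*C
T = 4 (T = -4*(-1) = 4)
(-17 + 0)*T = (-17 + 0)*4 = -17*4 = -68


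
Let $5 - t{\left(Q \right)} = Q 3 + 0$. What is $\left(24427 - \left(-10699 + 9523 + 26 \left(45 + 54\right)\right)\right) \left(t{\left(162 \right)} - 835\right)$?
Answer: $-30306164$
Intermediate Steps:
$t{\left(Q \right)} = 5 - 3 Q$ ($t{\left(Q \right)} = 5 - \left(Q 3 + 0\right) = 5 - \left(3 Q + 0\right) = 5 - 3 Q$)
$\left(24427 - \left(-10699 + 9523 + 26 \left(45 + 54\right)\right)\right) \left(t{\left(162 \right)} - 835\right) = \left(24427 - \left(-10699 + 9523 + 26 \left(45 + 54\right)\right)\right) \left(\left(5 - 486\right) - 835\right) = \left(24427 + \left(10699 - \left(26 \cdot 99 + 9523\right)\right)\right) \left(\left(5 - 486\right) - 835\right) = \left(24427 + \left(10699 - \left(2574 + 9523\right)\right)\right) \left(-481 - 835\right) = \left(24427 + \left(10699 - 12097\right)\right) \left(-1316\right) = \left(24427 - 1398\right) \left(-1316\right) = 23029 \left(-1316\right) = -30306164$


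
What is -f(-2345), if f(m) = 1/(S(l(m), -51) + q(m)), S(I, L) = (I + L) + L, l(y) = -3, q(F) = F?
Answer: 1/2450 ≈ 0.00040816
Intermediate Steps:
S(I, L) = I + 2*L
f(m) = 1/(-105 + m) (f(m) = 1/((-3 + 2*(-51)) + m) = 1/((-3 - 102) + m) = 1/(-105 + m))
-f(-2345) = -1/(-105 - 2345) = -1/(-2450) = -1*(-1/2450) = 1/2450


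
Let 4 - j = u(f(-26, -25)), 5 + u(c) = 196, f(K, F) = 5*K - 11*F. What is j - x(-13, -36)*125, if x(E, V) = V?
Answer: 4313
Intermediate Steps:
f(K, F) = -11*F + 5*K
u(c) = 191 (u(c) = -5 + 196 = 191)
j = -187 (j = 4 - 1*191 = 4 - 191 = -187)
j - x(-13, -36)*125 = -187 - (-36)*125 = -187 - 1*(-4500) = -187 + 4500 = 4313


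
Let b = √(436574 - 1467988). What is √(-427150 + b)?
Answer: √(-427150 + I*√1031414) ≈ 0.777 + 653.57*I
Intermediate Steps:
b = I*√1031414 (b = √(-1031414) = I*√1031414 ≈ 1015.6*I)
√(-427150 + b) = √(-427150 + I*√1031414)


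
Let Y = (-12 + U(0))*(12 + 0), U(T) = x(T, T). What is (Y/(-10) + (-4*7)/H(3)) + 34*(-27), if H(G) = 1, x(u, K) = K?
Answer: -4658/5 ≈ -931.60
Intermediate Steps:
U(T) = T
Y = -144 (Y = (-12 + 0)*(12 + 0) = -12*12 = -144)
(Y/(-10) + (-4*7)/H(3)) + 34*(-27) = (-144/(-10) - 4*7/1) + 34*(-27) = (-144*(-⅒) - 28*1) - 918 = (72/5 - 28) - 918 = -68/5 - 918 = -4658/5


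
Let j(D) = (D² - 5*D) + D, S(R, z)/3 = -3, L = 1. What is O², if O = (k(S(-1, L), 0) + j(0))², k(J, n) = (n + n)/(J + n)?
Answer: 0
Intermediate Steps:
S(R, z) = -9 (S(R, z) = 3*(-3) = -9)
j(D) = D² - 4*D
k(J, n) = 2*n/(J + n) (k(J, n) = (2*n)/(J + n) = 2*n/(J + n))
O = 0 (O = (2*0/(-9 + 0) + 0*(-4 + 0))² = (2*0/(-9) + 0*(-4))² = (2*0*(-⅑) + 0)² = (0 + 0)² = 0² = 0)
O² = 0² = 0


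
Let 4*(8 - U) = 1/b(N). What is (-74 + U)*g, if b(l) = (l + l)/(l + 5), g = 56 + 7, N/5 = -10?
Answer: -333207/80 ≈ -4165.1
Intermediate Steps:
N = -50 (N = 5*(-10) = -50)
g = 63
b(l) = 2*l/(5 + l) (b(l) = (2*l)/(5 + l) = 2*l/(5 + l))
U = 631/80 (U = 8 - 1/(4*(2*(-50)/(5 - 50))) = 8 - 1/(4*(2*(-50)/(-45))) = 8 - 1/(4*(2*(-50)*(-1/45))) = 8 - 1/(4*20/9) = 8 - ¼*9/20 = 8 - 9/80 = 631/80 ≈ 7.8875)
(-74 + U)*g = (-74 + 631/80)*63 = -5289/80*63 = -333207/80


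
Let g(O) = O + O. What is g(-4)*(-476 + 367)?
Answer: 872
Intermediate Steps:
g(O) = 2*O
g(-4)*(-476 + 367) = (2*(-4))*(-476 + 367) = -8*(-109) = 872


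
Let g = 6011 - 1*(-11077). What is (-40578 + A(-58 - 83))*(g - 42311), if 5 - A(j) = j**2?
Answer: 1524831242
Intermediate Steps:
A(j) = 5 - j**2
g = 17088 (g = 6011 + 11077 = 17088)
(-40578 + A(-58 - 83))*(g - 42311) = (-40578 + (5 - (-58 - 83)**2))*(17088 - 42311) = (-40578 + (5 - 1*(-141)**2))*(-25223) = (-40578 + (5 - 1*19881))*(-25223) = (-40578 + (5 - 19881))*(-25223) = (-40578 - 19876)*(-25223) = -60454*(-25223) = 1524831242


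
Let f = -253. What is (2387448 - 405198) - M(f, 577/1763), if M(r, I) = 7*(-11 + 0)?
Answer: 1982327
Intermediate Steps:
M(r, I) = -77 (M(r, I) = 7*(-11) = -77)
(2387448 - 405198) - M(f, 577/1763) = (2387448 - 405198) - 1*(-77) = 1982250 + 77 = 1982327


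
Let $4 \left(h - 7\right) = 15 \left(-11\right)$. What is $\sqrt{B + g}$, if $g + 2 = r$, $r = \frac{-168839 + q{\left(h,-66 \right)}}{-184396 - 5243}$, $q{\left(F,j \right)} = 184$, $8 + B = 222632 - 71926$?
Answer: $\frac{\sqrt{602167193904329}}{63213} \approx 388.2$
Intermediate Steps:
$h = - \frac{137}{4}$ ($h = 7 + \frac{15 \left(-11\right)}{4} = 7 + \frac{1}{4} \left(-165\right) = 7 - \frac{165}{4} = - \frac{137}{4} \approx -34.25$)
$B = 150698$ ($B = -8 + \left(222632 - 71926\right) = -8 + 150706 = 150698$)
$r = \frac{168655}{189639}$ ($r = \frac{-168839 + 184}{-184396 - 5243} = - \frac{168655}{-189639} = \left(-168655\right) \left(- \frac{1}{189639}\right) = \frac{168655}{189639} \approx 0.88935$)
$g = - \frac{210623}{189639}$ ($g = -2 + \frac{168655}{189639} = - \frac{210623}{189639} \approx -1.1107$)
$\sqrt{B + g} = \sqrt{150698 - \frac{210623}{189639}} = \sqrt{\frac{28578007399}{189639}} = \frac{\sqrt{602167193904329}}{63213}$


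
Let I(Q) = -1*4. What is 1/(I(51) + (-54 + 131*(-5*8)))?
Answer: -1/5298 ≈ -0.00018875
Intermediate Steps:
I(Q) = -4
1/(I(51) + (-54 + 131*(-5*8))) = 1/(-4 + (-54 + 131*(-5*8))) = 1/(-4 + (-54 + 131*(-40))) = 1/(-4 + (-54 - 5240)) = 1/(-4 - 5294) = 1/(-5298) = -1/5298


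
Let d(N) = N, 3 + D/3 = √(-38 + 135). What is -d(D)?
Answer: 9 - 3*√97 ≈ -20.547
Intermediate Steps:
D = -9 + 3*√97 (D = -9 + 3*√(-38 + 135) = -9 + 3*√97 ≈ 20.547)
-d(D) = -(-9 + 3*√97) = 9 - 3*√97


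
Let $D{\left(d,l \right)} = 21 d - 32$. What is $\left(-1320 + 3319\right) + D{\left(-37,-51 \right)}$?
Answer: $1190$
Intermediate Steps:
$D{\left(d,l \right)} = -32 + 21 d$
$\left(-1320 + 3319\right) + D{\left(-37,-51 \right)} = \left(-1320 + 3319\right) + \left(-32 + 21 \left(-37\right)\right) = 1999 - 809 = 1190$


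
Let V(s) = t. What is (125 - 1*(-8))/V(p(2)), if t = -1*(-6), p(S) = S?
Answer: 133/6 ≈ 22.167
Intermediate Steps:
t = 6
V(s) = 6
(125 - 1*(-8))/V(p(2)) = (125 - 1*(-8))/6 = (125 + 8)*(1/6) = 133*(1/6) = 133/6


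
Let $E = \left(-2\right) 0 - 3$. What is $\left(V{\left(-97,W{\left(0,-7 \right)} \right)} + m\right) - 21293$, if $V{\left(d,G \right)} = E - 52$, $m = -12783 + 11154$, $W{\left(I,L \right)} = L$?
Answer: $-22977$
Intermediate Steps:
$E = -3$ ($E = 0 - 3 = -3$)
$m = -1629$
$V{\left(d,G \right)} = -55$ ($V{\left(d,G \right)} = -3 - 52 = -55$)
$\left(V{\left(-97,W{\left(0,-7 \right)} \right)} + m\right) - 21293 = \left(-55 - 1629\right) - 21293 = -1684 - 21293 = -22977$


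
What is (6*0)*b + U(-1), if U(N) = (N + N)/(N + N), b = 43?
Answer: 1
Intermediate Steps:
U(N) = 1 (U(N) = (2*N)/((2*N)) = (2*N)*(1/(2*N)) = 1)
(6*0)*b + U(-1) = (6*0)*43 + 1 = 0*43 + 1 = 0 + 1 = 1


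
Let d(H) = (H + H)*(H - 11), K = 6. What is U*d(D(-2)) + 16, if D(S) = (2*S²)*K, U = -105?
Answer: -372944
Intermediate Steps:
D(S) = 12*S² (D(S) = (2*S²)*6 = 12*S²)
d(H) = 2*H*(-11 + H) (d(H) = (2*H)*(-11 + H) = 2*H*(-11 + H))
U*d(D(-2)) + 16 = -210*12*(-2)²*(-11 + 12*(-2)²) + 16 = -210*12*4*(-11 + 12*4) + 16 = -210*48*(-11 + 48) + 16 = -210*48*37 + 16 = -105*3552 + 16 = -372960 + 16 = -372944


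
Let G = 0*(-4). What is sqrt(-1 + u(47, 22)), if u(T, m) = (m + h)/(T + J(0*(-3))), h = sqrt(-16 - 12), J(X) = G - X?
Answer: sqrt(-1175 + 94*I*sqrt(7))/47 ≈ 0.076761 + 0.73335*I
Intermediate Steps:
G = 0
J(X) = -X (J(X) = 0 - X = -X)
h = 2*I*sqrt(7) (h = sqrt(-28) = 2*I*sqrt(7) ≈ 5.2915*I)
u(T, m) = (m + 2*I*sqrt(7))/T (u(T, m) = (m + 2*I*sqrt(7))/(T - 0*(-3)) = (m + 2*I*sqrt(7))/(T - 1*0) = (m + 2*I*sqrt(7))/(T + 0) = (m + 2*I*sqrt(7))/T)
sqrt(-1 + u(47, 22)) = sqrt(-1 + (22 + 2*I*sqrt(7))/47) = sqrt(-1 + (22/47 + 2*I*sqrt(7)/47)) = sqrt(-25/47 + 2*I*sqrt(7)/47)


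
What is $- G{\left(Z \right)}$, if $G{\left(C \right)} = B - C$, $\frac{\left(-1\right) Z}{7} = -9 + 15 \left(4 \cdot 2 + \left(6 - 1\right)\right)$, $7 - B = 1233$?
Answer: $-76$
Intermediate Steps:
$B = -1226$ ($B = 7 - 1233 = -1226$)
$Z = -1302$ ($Z = - 7 \left(-9 + 15 \left(4 \cdot 2 + \left(6 - 1\right)\right)\right) = - 7 \left(-9 + 15 \left(8 + 5\right)\right) = - 7 \left(-9 + 15 \cdot 13\right) = - 7 \left(-9 + 195\right) = \left(-7\right) 186 = -1302$)
$G{\left(C \right)} = -1226 - C$
$- G{\left(Z \right)} = - (-1226 - -1302) = - (-1226 + 1302) = \left(-1\right) 76 = -76$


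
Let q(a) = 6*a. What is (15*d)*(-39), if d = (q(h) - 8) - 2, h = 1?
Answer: 2340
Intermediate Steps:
d = -4 (d = (6*1 - 8) - 2 = (6 - 8) - 2 = -2 - 2 = -4)
(15*d)*(-39) = (15*(-4))*(-39) = -60*(-39) = 2340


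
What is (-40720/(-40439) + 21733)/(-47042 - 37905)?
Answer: -878901507/3435171733 ≈ -0.25585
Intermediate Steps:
(-40720/(-40439) + 21733)/(-47042 - 37905) = (-40720*(-1)/40439 + 21733)/(-84947) = (-1*(-40720/40439) + 21733)*(-1/84947) = (40720/40439 + 21733)*(-1/84947) = (878901507/40439)*(-1/84947) = -878901507/3435171733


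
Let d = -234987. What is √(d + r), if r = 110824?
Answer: I*√124163 ≈ 352.37*I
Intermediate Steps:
√(d + r) = √(-234987 + 110824) = √(-124163) = I*√124163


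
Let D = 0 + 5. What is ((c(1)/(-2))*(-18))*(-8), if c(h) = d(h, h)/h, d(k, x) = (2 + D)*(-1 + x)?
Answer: 0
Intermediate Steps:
D = 5
d(k, x) = -7 + 7*x (d(k, x) = (2 + 5)*(-1 + x) = 7*(-1 + x) = -7 + 7*x)
c(h) = (-7 + 7*h)/h
((c(1)/(-2))*(-18))*(-8) = (((7 - 7/1)/(-2))*(-18))*(-8) = (((7 - 7*1)*(-½))*(-18))*(-8) = (((7 - 7)*(-½))*(-18))*(-8) = ((0*(-½))*(-18))*(-8) = (0*(-18))*(-8) = 0*(-8) = 0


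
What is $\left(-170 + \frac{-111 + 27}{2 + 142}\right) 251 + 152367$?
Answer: $\frac{1314607}{12} \approx 1.0955 \cdot 10^{5}$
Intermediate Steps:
$\left(-170 + \frac{-111 + 27}{2 + 142}\right) 251 + 152367 = \left(-170 - \frac{84}{144}\right) 251 + 152367 = \left(-170 - \frac{7}{12}\right) 251 + 152367 = \left(- \frac{2047}{12}\right) 251 + 152367 = - \frac{513797}{12} + 152367 = \frac{1314607}{12}$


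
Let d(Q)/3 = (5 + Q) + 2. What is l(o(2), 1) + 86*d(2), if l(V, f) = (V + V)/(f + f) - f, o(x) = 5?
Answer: 2326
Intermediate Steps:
l(V, f) = -f + V/f (l(V, f) = (2*V)/((2*f)) - f = (2*V)*(1/(2*f)) - f = V/f - f = -f + V/f)
d(Q) = 21 + 3*Q (d(Q) = 3*((5 + Q) + 2) = 3*(7 + Q) = 21 + 3*Q)
l(o(2), 1) + 86*d(2) = (-1*1 + 5/1) + 86*(21 + 3*2) = (-1 + 5*1) + 86*(21 + 6) = (-1 + 5) + 86*27 = 4 + 2322 = 2326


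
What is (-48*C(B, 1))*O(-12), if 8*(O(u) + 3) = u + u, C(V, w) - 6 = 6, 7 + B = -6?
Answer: 3456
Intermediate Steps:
B = -13 (B = -7 - 6 = -13)
C(V, w) = 12 (C(V, w) = 6 + 6 = 12)
O(u) = -3 + u/4 (O(u) = -3 + (u + u)/8 = -3 + (2*u)/8 = -3 + u/4)
(-48*C(B, 1))*O(-12) = (-48*12)*(-3 + (¼)*(-12)) = -576*(-3 - 3) = -576*(-6) = 3456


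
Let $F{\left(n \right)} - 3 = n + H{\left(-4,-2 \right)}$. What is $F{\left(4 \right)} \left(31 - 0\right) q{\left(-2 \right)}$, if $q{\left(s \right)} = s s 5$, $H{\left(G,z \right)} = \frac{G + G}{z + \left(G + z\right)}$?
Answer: $4960$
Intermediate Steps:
$H{\left(G,z \right)} = \frac{2 G}{G + 2 z}$
$F{\left(n \right)} = 4 + n$ ($F{\left(n \right)} = 3 + \left(n + 2 \left(-4\right) \frac{1}{-4 + 2 \left(-2\right)}\right) = 3 + \left(n + 2 \left(-4\right) \frac{1}{-4 - 4}\right) = 3 + \left(n + 2 \left(-4\right) \frac{1}{-8}\right) = 3 + \left(n + 2 \left(-4\right) \left(- \frac{1}{8}\right)\right) = 3 + \left(n + 1\right) = 3 + \left(1 + n\right) = 4 + n$)
$q{\left(s \right)} = 5 s^{2}$ ($q{\left(s \right)} = s^{2} \cdot 5 = 5 s^{2}$)
$F{\left(4 \right)} \left(31 - 0\right) q{\left(-2 \right)} = \left(4 + 4\right) \left(31 - 0\right) 5 \left(-2\right)^{2} = 8 \left(31 + 0\right) 5 \cdot 4 = 8 \cdot 31 \cdot 20 = 248 \cdot 20 = 4960$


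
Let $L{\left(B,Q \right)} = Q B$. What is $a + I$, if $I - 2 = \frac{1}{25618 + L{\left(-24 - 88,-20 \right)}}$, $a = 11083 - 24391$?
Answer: $- \frac{370678547}{27858} \approx -13306.0$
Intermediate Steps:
$L{\left(B,Q \right)} = B Q$
$a = -13308$
$I = \frac{55717}{27858}$ ($I = 2 + \frac{1}{25618 + \left(-24 - 88\right) \left(-20\right)} = 2 + \frac{1}{25618 - -2240} = 2 + \frac{1}{25618 + 2240} = 2 + \frac{1}{27858} = \frac{55717}{27858} \approx 2.0$)
$a + I = -13308 + \frac{55717}{27858} = - \frac{370678547}{27858}$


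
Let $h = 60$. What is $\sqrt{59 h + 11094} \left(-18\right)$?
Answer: $- 54 \sqrt{1626} \approx -2177.5$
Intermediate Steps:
$\sqrt{59 h + 11094} \left(-18\right) = \sqrt{59 \cdot 60 + 11094} \left(-18\right) = \sqrt{3540 + 11094} \left(-18\right) = \sqrt{14634} \left(-18\right) = 3 \sqrt{1626} \left(-18\right) = - 54 \sqrt{1626}$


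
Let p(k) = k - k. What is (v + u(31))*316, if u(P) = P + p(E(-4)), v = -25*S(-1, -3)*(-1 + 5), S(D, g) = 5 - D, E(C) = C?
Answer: -179804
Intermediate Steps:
v = -600 (v = -25*(5 - 1*(-1))*(-1 + 5) = -25*(5 + 1)*4 = -150*4 = -25*24 = -600)
p(k) = 0
u(P) = P (u(P) = P + 0 = P)
(v + u(31))*316 = (-600 + 31)*316 = -569*316 = -179804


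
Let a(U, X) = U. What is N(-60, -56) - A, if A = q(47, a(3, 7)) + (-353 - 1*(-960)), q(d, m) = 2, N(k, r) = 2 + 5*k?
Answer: -907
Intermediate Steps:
A = 609 (A = 2 + (-353 - 1*(-960)) = 2 + (-353 + 960) = 2 + 607 = 609)
N(-60, -56) - A = (2 + 5*(-60)) - 1*609 = (2 - 300) - 609 = -298 - 609 = -907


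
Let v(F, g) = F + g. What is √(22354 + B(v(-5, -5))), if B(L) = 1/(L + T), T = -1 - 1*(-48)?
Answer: √30602663/37 ≈ 149.51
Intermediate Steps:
T = 47 (T = -1 + 48 = 47)
B(L) = 1/(47 + L) (B(L) = 1/(L + 47) = 1/(47 + L))
√(22354 + B(v(-5, -5))) = √(22354 + 1/(47 + (-5 - 5))) = √(22354 + 1/(47 - 10)) = √(22354 + 1/37) = √(827099/37) = √30602663/37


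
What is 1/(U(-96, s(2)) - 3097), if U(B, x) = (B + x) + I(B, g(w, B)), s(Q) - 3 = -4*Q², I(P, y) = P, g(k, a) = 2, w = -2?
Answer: -1/3302 ≈ -0.00030285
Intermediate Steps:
s(Q) = 3 - 4*Q²
U(B, x) = x + 2*B (U(B, x) = (B + x) + B = x + 2*B)
1/(U(-96, s(2)) - 3097) = 1/(((3 - 4*2²) + 2*(-96)) - 3097) = 1/(((3 - 4*4) - 192) - 3097) = 1/(((3 - 16) - 192) - 3097) = 1/((-13 - 192) - 3097) = 1/(-205 - 3097) = 1/(-3302) = -1/3302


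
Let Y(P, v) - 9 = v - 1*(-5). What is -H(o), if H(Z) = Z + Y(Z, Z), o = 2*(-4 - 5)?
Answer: 22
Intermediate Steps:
Y(P, v) = 14 + v (Y(P, v) = 9 + (v - 1*(-5)) = 9 + (v + 5) = 9 + (5 + v) = 14 + v)
o = -18 (o = 2*(-9) = -18)
H(Z) = 14 + 2*Z (H(Z) = Z + (14 + Z) = 14 + 2*Z)
-H(o) = -(14 + 2*(-18)) = -(14 - 36) = -1*(-22) = 22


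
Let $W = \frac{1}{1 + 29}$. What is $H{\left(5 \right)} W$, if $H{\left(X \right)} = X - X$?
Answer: $0$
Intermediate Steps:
$W = \frac{1}{30} \approx 0.033333$
$H{\left(X \right)} = 0$
$H{\left(5 \right)} W = 0 \cdot \frac{1}{30} = 0$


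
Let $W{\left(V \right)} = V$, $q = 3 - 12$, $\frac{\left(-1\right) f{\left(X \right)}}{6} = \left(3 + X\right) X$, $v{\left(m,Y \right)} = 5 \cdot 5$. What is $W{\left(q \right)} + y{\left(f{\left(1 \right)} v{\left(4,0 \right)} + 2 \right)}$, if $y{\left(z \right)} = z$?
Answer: $-607$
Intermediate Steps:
$v{\left(m,Y \right)} = 25$
$f{\left(X \right)} = - 6 X \left(3 + X\right)$ ($f{\left(X \right)} = - 6 \left(3 + X\right) X = - 6 X \left(3 + X\right)$)
$q = -9$ ($q = 3 - 12 = -9$)
$W{\left(q \right)} + y{\left(f{\left(1 \right)} v{\left(4,0 \right)} + 2 \right)} = -9 + \left(\left(-6\right) 1 \left(3 + 1\right) 25 + 2\right) = -9 + \left(\left(-6\right) 1 \cdot 4 \cdot 25 + 2\right) = -9 + \left(\left(-24\right) 25 + 2\right) = -9 + \left(-600 + 2\right) = -9 - 598 = -607$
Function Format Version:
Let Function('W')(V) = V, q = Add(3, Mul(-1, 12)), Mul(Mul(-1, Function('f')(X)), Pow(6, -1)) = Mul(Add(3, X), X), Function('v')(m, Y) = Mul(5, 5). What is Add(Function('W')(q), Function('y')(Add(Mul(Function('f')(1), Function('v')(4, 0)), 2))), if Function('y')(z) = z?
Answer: -607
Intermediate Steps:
Function('v')(m, Y) = 25
Function('f')(X) = Mul(-6, X, Add(3, X)) (Function('f')(X) = Mul(-6, Mul(Add(3, X), X)) = Mul(-6, Mul(X, Add(3, X))) = Mul(-6, X, Add(3, X)))
q = -9 (q = Add(3, -12) = -9)
Add(Function('W')(q), Function('y')(Add(Mul(Function('f')(1), Function('v')(4, 0)), 2))) = Add(-9, Add(Mul(Mul(-6, 1, Add(3, 1)), 25), 2)) = Add(-9, Add(Mul(Mul(-6, 1, 4), 25), 2)) = Add(-9, Add(Mul(-24, 25), 2)) = Add(-9, Add(-600, 2)) = Add(-9, -598) = -607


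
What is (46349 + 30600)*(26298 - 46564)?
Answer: -1559448434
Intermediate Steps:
(46349 + 30600)*(26298 - 46564) = 76949*(-20266) = -1559448434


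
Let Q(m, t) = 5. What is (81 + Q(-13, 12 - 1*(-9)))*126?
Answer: 10836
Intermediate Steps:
(81 + Q(-13, 12 - 1*(-9)))*126 = (81 + 5)*126 = 86*126 = 10836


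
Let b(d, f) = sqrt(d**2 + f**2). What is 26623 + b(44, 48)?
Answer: 26623 + 4*sqrt(265) ≈ 26688.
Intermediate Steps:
26623 + b(44, 48) = 26623 + sqrt(44**2 + 48**2) = 26623 + sqrt(1936 + 2304) = 26623 + sqrt(4240) = 26623 + 4*sqrt(265)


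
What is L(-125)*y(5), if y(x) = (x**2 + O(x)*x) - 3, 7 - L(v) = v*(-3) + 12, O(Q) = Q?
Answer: -17860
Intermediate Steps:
L(v) = -5 + 3*v (L(v) = 7 - (v*(-3) + 12) = 7 - (-3*v + 12) = 7 - (12 - 3*v) = 7 + (-12 + 3*v) = -5 + 3*v)
y(x) = -3 + 2*x**2 (y(x) = (x**2 + x*x) - 3 = (x**2 + x**2) - 3 = 2*x**2 - 3 = -3 + 2*x**2)
L(-125)*y(5) = (-5 + 3*(-125))*(-3 + 2*5**2) = (-5 - 375)*(-3 + 2*25) = -380*(-3 + 50) = -380*47 = -17860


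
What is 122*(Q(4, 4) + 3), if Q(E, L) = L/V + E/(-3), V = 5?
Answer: 4514/15 ≈ 300.93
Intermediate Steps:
Q(E, L) = -E/3 + L/5 (Q(E, L) = L/5 + E/(-3) = L*(⅕) + E*(-⅓) = L/5 - E/3 = -E/3 + L/5)
122*(Q(4, 4) + 3) = 122*((-⅓*4 + (⅕)*4) + 3) = 122*((-4/3 + ⅘) + 3) = 122*(-8/15 + 3) = 122*(37/15) = 4514/15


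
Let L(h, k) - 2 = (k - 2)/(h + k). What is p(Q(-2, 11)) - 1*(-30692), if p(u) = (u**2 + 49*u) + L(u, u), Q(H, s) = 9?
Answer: 561895/18 ≈ 31216.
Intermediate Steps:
L(h, k) = 2 + (-2 + k)/(h + k) (L(h, k) = 2 + (k - 2)/(h + k) = 2 + (-2 + k)/(h + k))
p(u) = u**2 + 49*u + (-2 + 5*u)/(2*u) (p(u) = (u**2 + 49*u) + (-2 + 2*u + 3*u)/(u + u) = (u**2 + 49*u) + (-2 + 5*u)/((2*u)) = (u**2 + 49*u) + (1/(2*u))*(-2 + 5*u) = (u**2 + 49*u) + (-2 + 5*u)/(2*u) = u**2 + 49*u + (-2 + 5*u)/(2*u))
p(Q(-2, 11)) - 1*(-30692) = (5/2 + 9**2 - 1/9 + 49*9) - 1*(-30692) = (5/2 + 81 - 1*1/9 + 441) + 30692 = (5/2 + 81 - 1/9 + 441) + 30692 = 9439/18 + 30692 = 561895/18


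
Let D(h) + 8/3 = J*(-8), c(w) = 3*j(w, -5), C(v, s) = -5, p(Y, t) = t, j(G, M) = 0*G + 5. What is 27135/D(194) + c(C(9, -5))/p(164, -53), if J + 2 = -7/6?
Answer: 4313445/3604 ≈ 1196.8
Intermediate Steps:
j(G, M) = 5 (j(G, M) = 0 + 5 = 5)
J = -19/6 (J = -2 - 7/6 = -19/6 ≈ -3.1667)
c(w) = 15 (c(w) = 3*5 = 15)
D(h) = 68/3 (D(h) = -8/3 - 19/6*(-8) = -8/3 + 76/3 = 68/3)
27135/D(194) + c(C(9, -5))/p(164, -53) = 27135/(68/3) + 15/(-53) = 27135*(3/68) + 15*(-1/53) = 81405/68 - 15/53 = 4313445/3604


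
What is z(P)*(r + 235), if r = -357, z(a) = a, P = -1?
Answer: 122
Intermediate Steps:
z(P)*(r + 235) = -(-357 + 235) = -1*(-122) = 122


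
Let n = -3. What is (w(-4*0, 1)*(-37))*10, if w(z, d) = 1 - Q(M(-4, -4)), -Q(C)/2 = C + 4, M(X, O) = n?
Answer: -1110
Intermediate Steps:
M(X, O) = -3
Q(C) = -8 - 2*C (Q(C) = -2*(C + 4) = -2*(4 + C) = -8 - 2*C)
w(z, d) = 3 (w(z, d) = 1 - (-8 - 2*(-3)) = 1 - (-8 + 6) = 1 - 1*(-2) = 1 + 2 = 3)
(w(-4*0, 1)*(-37))*10 = (3*(-37))*10 = -111*10 = -1110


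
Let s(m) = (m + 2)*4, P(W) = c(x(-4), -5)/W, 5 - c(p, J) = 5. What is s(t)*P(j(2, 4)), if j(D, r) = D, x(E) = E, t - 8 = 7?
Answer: 0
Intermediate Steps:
t = 15 (t = 8 + 7 = 15)
c(p, J) = 0 (c(p, J) = 5 - 1*5 = 5 - 5 = 0)
P(W) = 0 (P(W) = 0/W = 0)
s(m) = 8 + 4*m (s(m) = (2 + m)*4 = 8 + 4*m)
s(t)*P(j(2, 4)) = (8 + 4*15)*0 = (8 + 60)*0 = 68*0 = 0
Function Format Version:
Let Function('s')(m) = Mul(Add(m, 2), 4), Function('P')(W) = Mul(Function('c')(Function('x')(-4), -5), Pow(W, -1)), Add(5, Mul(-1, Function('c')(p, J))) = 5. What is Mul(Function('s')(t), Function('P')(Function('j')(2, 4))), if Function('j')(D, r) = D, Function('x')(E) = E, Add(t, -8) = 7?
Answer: 0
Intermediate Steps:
t = 15 (t = Add(8, 7) = 15)
Function('c')(p, J) = 0 (Function('c')(p, J) = Add(5, Mul(-1, 5)) = Add(5, -5) = 0)
Function('P')(W) = 0 (Function('P')(W) = Mul(0, Pow(W, -1)) = 0)
Function('s')(m) = Add(8, Mul(4, m)) (Function('s')(m) = Mul(Add(2, m), 4) = Add(8, Mul(4, m)))
Mul(Function('s')(t), Function('P')(Function('j')(2, 4))) = Mul(Add(8, Mul(4, 15)), 0) = Mul(Add(8, 60), 0) = Mul(68, 0) = 0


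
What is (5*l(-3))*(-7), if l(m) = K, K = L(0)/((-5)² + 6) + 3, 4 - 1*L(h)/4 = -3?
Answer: -4235/31 ≈ -136.61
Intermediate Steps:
L(h) = 28 (L(h) = 16 - 4*(-3) = 16 + 12 = 28)
K = 121/31 (K = 28/((-5)² + 6) + 3 = 28/(25 + 6) + 3 = 28/31 + 3 = 121/31 ≈ 3.9032)
l(m) = 121/31
(5*l(-3))*(-7) = (5*(121/31))*(-7) = (605/31)*(-7) = -4235/31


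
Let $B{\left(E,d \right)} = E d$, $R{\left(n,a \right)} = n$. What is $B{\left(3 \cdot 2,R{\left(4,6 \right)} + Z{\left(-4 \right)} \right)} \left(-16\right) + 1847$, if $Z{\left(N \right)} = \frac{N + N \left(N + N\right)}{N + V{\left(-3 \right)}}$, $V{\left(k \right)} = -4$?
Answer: $1799$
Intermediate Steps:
$Z{\left(N \right)} = \frac{N + 2 N^{2}}{-4 + N}$ ($Z{\left(N \right)} = \frac{N + N \left(N + N\right)}{N - 4} = \frac{N + N 2 N}{-4 + N} = \frac{N + 2 N^{2}}{-4 + N}$)
$B{\left(3 \cdot 2,R{\left(4,6 \right)} + Z{\left(-4 \right)} \right)} \left(-16\right) + 1847 = 3 \cdot 2 \left(4 - \frac{4 \left(1 + 2 \left(-4\right)\right)}{-4 - 4}\right) \left(-16\right) + 1847 = 6 \left(4 - \frac{4 \left(1 - 8\right)}{-8}\right) \left(-16\right) + 1847 = 6 \left(4 - \left(- \frac{1}{2}\right) \left(-7\right)\right) \left(-16\right) + 1847 = 6 \left(4 - \frac{7}{2}\right) \left(-16\right) + 1847 = 6 \cdot \frac{1}{2} \left(-16\right) + 1847 = 3 \left(-16\right) + 1847 = -48 + 1847 = 1799$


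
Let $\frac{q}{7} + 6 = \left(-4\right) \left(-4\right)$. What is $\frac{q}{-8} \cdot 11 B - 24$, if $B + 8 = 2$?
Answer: $\frac{1107}{2} \approx 553.5$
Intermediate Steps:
$q = 70$ ($q = -42 + 7 \left(\left(-4\right) \left(-4\right)\right) = -42 + 7 \cdot 16 = -42 + 112 = 70$)
$B = -6$ ($B = -8 + 2 = -6$)
$\frac{q}{-8} \cdot 11 B - 24 = \frac{70}{-8} \cdot 11 \left(-6\right) - 24 = 70 \left(- \frac{1}{8}\right) 11 \left(-6\right) - 24 = \left(- \frac{35}{4}\right) 11 \left(-6\right) - 24 = \left(- \frac{385}{4}\right) \left(-6\right) - 24 = \frac{1155}{2} - 24 = \frac{1107}{2}$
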